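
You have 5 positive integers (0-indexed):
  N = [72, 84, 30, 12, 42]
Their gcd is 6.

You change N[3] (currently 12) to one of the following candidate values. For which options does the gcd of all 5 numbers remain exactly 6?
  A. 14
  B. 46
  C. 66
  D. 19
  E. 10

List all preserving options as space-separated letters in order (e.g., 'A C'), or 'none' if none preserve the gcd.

Old gcd = 6; gcd of others (without N[3]) = 6
New gcd for candidate v: gcd(6, v). Preserves old gcd iff gcd(6, v) = 6.
  Option A: v=14, gcd(6,14)=2 -> changes
  Option B: v=46, gcd(6,46)=2 -> changes
  Option C: v=66, gcd(6,66)=6 -> preserves
  Option D: v=19, gcd(6,19)=1 -> changes
  Option E: v=10, gcd(6,10)=2 -> changes

Answer: C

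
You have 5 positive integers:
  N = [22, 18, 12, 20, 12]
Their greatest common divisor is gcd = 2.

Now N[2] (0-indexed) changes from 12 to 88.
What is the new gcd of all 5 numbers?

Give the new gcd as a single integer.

Answer: 2

Derivation:
Numbers: [22, 18, 12, 20, 12], gcd = 2
Change: index 2, 12 -> 88
gcd of the OTHER numbers (without index 2): gcd([22, 18, 20, 12]) = 2
New gcd = gcd(g_others, new_val) = gcd(2, 88) = 2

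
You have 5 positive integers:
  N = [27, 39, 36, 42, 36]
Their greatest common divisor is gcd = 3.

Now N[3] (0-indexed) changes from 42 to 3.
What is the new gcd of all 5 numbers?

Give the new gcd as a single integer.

Answer: 3

Derivation:
Numbers: [27, 39, 36, 42, 36], gcd = 3
Change: index 3, 42 -> 3
gcd of the OTHER numbers (without index 3): gcd([27, 39, 36, 36]) = 3
New gcd = gcd(g_others, new_val) = gcd(3, 3) = 3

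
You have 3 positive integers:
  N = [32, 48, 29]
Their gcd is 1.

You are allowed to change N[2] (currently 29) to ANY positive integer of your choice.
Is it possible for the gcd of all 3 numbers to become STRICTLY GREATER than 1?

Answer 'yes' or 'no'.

Answer: yes

Derivation:
Current gcd = 1
gcd of all OTHER numbers (without N[2]=29): gcd([32, 48]) = 16
The new gcd after any change is gcd(16, new_value).
This can be at most 16.
Since 16 > old gcd 1, the gcd CAN increase (e.g., set N[2] = 16).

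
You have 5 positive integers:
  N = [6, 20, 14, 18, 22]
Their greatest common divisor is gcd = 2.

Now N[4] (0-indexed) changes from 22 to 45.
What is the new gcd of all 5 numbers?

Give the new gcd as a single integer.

Numbers: [6, 20, 14, 18, 22], gcd = 2
Change: index 4, 22 -> 45
gcd of the OTHER numbers (without index 4): gcd([6, 20, 14, 18]) = 2
New gcd = gcd(g_others, new_val) = gcd(2, 45) = 1

Answer: 1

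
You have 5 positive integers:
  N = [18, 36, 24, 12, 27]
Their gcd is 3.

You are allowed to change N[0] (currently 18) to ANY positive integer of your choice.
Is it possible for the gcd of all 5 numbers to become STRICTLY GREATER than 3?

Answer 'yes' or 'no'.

Current gcd = 3
gcd of all OTHER numbers (without N[0]=18): gcd([36, 24, 12, 27]) = 3
The new gcd after any change is gcd(3, new_value).
This can be at most 3.
Since 3 = old gcd 3, the gcd can only stay the same or decrease.

Answer: no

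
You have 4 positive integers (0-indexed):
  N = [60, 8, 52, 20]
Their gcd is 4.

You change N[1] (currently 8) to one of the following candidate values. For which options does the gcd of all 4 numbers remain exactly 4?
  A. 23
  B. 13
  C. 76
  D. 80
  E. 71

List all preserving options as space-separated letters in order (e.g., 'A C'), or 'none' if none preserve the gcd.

Answer: C D

Derivation:
Old gcd = 4; gcd of others (without N[1]) = 4
New gcd for candidate v: gcd(4, v). Preserves old gcd iff gcd(4, v) = 4.
  Option A: v=23, gcd(4,23)=1 -> changes
  Option B: v=13, gcd(4,13)=1 -> changes
  Option C: v=76, gcd(4,76)=4 -> preserves
  Option D: v=80, gcd(4,80)=4 -> preserves
  Option E: v=71, gcd(4,71)=1 -> changes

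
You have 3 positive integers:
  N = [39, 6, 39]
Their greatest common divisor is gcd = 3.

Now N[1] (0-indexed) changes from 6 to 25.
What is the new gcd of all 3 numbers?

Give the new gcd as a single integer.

Answer: 1

Derivation:
Numbers: [39, 6, 39], gcd = 3
Change: index 1, 6 -> 25
gcd of the OTHER numbers (without index 1): gcd([39, 39]) = 39
New gcd = gcd(g_others, new_val) = gcd(39, 25) = 1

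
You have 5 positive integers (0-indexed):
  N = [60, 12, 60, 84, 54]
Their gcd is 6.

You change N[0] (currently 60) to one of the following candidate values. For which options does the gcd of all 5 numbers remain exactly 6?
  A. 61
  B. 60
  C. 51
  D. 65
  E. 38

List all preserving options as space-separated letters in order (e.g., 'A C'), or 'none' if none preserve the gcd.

Old gcd = 6; gcd of others (without N[0]) = 6
New gcd for candidate v: gcd(6, v). Preserves old gcd iff gcd(6, v) = 6.
  Option A: v=61, gcd(6,61)=1 -> changes
  Option B: v=60, gcd(6,60)=6 -> preserves
  Option C: v=51, gcd(6,51)=3 -> changes
  Option D: v=65, gcd(6,65)=1 -> changes
  Option E: v=38, gcd(6,38)=2 -> changes

Answer: B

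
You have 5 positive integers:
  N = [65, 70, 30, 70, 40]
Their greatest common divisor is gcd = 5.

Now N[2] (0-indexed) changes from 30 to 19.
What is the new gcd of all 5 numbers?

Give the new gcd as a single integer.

Numbers: [65, 70, 30, 70, 40], gcd = 5
Change: index 2, 30 -> 19
gcd of the OTHER numbers (without index 2): gcd([65, 70, 70, 40]) = 5
New gcd = gcd(g_others, new_val) = gcd(5, 19) = 1

Answer: 1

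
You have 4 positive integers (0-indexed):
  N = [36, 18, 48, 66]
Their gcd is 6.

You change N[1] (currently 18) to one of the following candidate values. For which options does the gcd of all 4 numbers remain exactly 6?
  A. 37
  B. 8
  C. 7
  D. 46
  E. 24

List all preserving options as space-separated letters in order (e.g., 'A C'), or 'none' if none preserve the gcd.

Old gcd = 6; gcd of others (without N[1]) = 6
New gcd for candidate v: gcd(6, v). Preserves old gcd iff gcd(6, v) = 6.
  Option A: v=37, gcd(6,37)=1 -> changes
  Option B: v=8, gcd(6,8)=2 -> changes
  Option C: v=7, gcd(6,7)=1 -> changes
  Option D: v=46, gcd(6,46)=2 -> changes
  Option E: v=24, gcd(6,24)=6 -> preserves

Answer: E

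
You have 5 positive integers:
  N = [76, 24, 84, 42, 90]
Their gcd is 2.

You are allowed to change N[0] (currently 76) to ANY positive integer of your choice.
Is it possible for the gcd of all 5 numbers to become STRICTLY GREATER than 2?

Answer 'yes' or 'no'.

Current gcd = 2
gcd of all OTHER numbers (without N[0]=76): gcd([24, 84, 42, 90]) = 6
The new gcd after any change is gcd(6, new_value).
This can be at most 6.
Since 6 > old gcd 2, the gcd CAN increase (e.g., set N[0] = 6).

Answer: yes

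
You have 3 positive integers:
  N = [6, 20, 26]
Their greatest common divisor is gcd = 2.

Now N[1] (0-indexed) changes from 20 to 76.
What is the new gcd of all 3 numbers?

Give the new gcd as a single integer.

Answer: 2

Derivation:
Numbers: [6, 20, 26], gcd = 2
Change: index 1, 20 -> 76
gcd of the OTHER numbers (without index 1): gcd([6, 26]) = 2
New gcd = gcd(g_others, new_val) = gcd(2, 76) = 2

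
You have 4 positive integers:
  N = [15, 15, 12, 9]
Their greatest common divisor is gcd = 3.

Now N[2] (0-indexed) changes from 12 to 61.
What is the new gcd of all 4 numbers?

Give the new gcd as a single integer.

Answer: 1

Derivation:
Numbers: [15, 15, 12, 9], gcd = 3
Change: index 2, 12 -> 61
gcd of the OTHER numbers (without index 2): gcd([15, 15, 9]) = 3
New gcd = gcd(g_others, new_val) = gcd(3, 61) = 1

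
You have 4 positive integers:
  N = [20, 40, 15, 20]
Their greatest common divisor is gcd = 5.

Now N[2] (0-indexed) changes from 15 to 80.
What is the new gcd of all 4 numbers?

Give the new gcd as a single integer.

Numbers: [20, 40, 15, 20], gcd = 5
Change: index 2, 15 -> 80
gcd of the OTHER numbers (without index 2): gcd([20, 40, 20]) = 20
New gcd = gcd(g_others, new_val) = gcd(20, 80) = 20

Answer: 20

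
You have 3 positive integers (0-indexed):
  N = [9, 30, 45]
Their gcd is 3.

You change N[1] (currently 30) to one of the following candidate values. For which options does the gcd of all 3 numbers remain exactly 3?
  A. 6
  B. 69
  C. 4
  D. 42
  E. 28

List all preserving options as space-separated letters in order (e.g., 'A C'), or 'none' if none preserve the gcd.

Answer: A B D

Derivation:
Old gcd = 3; gcd of others (without N[1]) = 9
New gcd for candidate v: gcd(9, v). Preserves old gcd iff gcd(9, v) = 3.
  Option A: v=6, gcd(9,6)=3 -> preserves
  Option B: v=69, gcd(9,69)=3 -> preserves
  Option C: v=4, gcd(9,4)=1 -> changes
  Option D: v=42, gcd(9,42)=3 -> preserves
  Option E: v=28, gcd(9,28)=1 -> changes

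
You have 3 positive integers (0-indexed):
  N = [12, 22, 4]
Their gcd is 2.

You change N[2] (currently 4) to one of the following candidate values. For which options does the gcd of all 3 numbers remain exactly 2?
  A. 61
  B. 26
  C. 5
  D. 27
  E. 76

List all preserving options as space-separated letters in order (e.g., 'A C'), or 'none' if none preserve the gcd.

Answer: B E

Derivation:
Old gcd = 2; gcd of others (without N[2]) = 2
New gcd for candidate v: gcd(2, v). Preserves old gcd iff gcd(2, v) = 2.
  Option A: v=61, gcd(2,61)=1 -> changes
  Option B: v=26, gcd(2,26)=2 -> preserves
  Option C: v=5, gcd(2,5)=1 -> changes
  Option D: v=27, gcd(2,27)=1 -> changes
  Option E: v=76, gcd(2,76)=2 -> preserves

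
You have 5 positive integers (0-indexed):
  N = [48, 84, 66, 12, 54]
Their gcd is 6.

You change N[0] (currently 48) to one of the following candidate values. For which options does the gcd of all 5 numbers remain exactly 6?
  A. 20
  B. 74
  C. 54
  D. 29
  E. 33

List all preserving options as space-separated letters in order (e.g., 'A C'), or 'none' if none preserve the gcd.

Answer: C

Derivation:
Old gcd = 6; gcd of others (without N[0]) = 6
New gcd for candidate v: gcd(6, v). Preserves old gcd iff gcd(6, v) = 6.
  Option A: v=20, gcd(6,20)=2 -> changes
  Option B: v=74, gcd(6,74)=2 -> changes
  Option C: v=54, gcd(6,54)=6 -> preserves
  Option D: v=29, gcd(6,29)=1 -> changes
  Option E: v=33, gcd(6,33)=3 -> changes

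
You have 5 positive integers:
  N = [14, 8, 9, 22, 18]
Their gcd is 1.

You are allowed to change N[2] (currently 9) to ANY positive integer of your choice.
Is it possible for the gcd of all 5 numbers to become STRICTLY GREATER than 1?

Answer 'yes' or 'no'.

Answer: yes

Derivation:
Current gcd = 1
gcd of all OTHER numbers (without N[2]=9): gcd([14, 8, 22, 18]) = 2
The new gcd after any change is gcd(2, new_value).
This can be at most 2.
Since 2 > old gcd 1, the gcd CAN increase (e.g., set N[2] = 2).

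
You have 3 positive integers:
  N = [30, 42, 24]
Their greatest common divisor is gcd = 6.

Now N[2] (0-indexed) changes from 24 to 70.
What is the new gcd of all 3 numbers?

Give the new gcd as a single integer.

Answer: 2

Derivation:
Numbers: [30, 42, 24], gcd = 6
Change: index 2, 24 -> 70
gcd of the OTHER numbers (without index 2): gcd([30, 42]) = 6
New gcd = gcd(g_others, new_val) = gcd(6, 70) = 2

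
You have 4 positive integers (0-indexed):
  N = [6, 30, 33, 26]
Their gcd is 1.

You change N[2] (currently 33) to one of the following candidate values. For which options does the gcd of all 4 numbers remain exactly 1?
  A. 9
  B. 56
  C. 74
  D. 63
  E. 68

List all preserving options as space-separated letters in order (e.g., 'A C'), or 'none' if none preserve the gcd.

Old gcd = 1; gcd of others (without N[2]) = 2
New gcd for candidate v: gcd(2, v). Preserves old gcd iff gcd(2, v) = 1.
  Option A: v=9, gcd(2,9)=1 -> preserves
  Option B: v=56, gcd(2,56)=2 -> changes
  Option C: v=74, gcd(2,74)=2 -> changes
  Option D: v=63, gcd(2,63)=1 -> preserves
  Option E: v=68, gcd(2,68)=2 -> changes

Answer: A D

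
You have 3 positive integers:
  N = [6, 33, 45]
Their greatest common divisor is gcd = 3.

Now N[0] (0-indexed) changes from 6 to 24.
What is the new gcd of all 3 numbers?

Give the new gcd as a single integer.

Answer: 3

Derivation:
Numbers: [6, 33, 45], gcd = 3
Change: index 0, 6 -> 24
gcd of the OTHER numbers (without index 0): gcd([33, 45]) = 3
New gcd = gcd(g_others, new_val) = gcd(3, 24) = 3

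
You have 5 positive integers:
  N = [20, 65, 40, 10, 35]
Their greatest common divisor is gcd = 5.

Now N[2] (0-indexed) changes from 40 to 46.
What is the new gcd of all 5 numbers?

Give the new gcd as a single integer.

Numbers: [20, 65, 40, 10, 35], gcd = 5
Change: index 2, 40 -> 46
gcd of the OTHER numbers (without index 2): gcd([20, 65, 10, 35]) = 5
New gcd = gcd(g_others, new_val) = gcd(5, 46) = 1

Answer: 1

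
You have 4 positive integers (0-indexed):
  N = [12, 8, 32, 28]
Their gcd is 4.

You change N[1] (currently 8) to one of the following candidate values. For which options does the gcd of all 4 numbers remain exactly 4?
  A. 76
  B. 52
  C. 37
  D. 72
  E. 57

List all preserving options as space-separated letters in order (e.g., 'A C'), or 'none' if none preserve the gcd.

Old gcd = 4; gcd of others (without N[1]) = 4
New gcd for candidate v: gcd(4, v). Preserves old gcd iff gcd(4, v) = 4.
  Option A: v=76, gcd(4,76)=4 -> preserves
  Option B: v=52, gcd(4,52)=4 -> preserves
  Option C: v=37, gcd(4,37)=1 -> changes
  Option D: v=72, gcd(4,72)=4 -> preserves
  Option E: v=57, gcd(4,57)=1 -> changes

Answer: A B D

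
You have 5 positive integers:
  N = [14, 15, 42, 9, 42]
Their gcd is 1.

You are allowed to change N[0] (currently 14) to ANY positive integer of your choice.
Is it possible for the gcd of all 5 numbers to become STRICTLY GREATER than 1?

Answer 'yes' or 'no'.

Answer: yes

Derivation:
Current gcd = 1
gcd of all OTHER numbers (without N[0]=14): gcd([15, 42, 9, 42]) = 3
The new gcd after any change is gcd(3, new_value).
This can be at most 3.
Since 3 > old gcd 1, the gcd CAN increase (e.g., set N[0] = 3).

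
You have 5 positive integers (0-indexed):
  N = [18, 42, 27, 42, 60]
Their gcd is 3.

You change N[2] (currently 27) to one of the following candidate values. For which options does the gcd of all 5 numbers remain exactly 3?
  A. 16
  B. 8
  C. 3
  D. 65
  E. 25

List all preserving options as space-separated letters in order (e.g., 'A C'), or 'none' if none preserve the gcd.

Old gcd = 3; gcd of others (without N[2]) = 6
New gcd for candidate v: gcd(6, v). Preserves old gcd iff gcd(6, v) = 3.
  Option A: v=16, gcd(6,16)=2 -> changes
  Option B: v=8, gcd(6,8)=2 -> changes
  Option C: v=3, gcd(6,3)=3 -> preserves
  Option D: v=65, gcd(6,65)=1 -> changes
  Option E: v=25, gcd(6,25)=1 -> changes

Answer: C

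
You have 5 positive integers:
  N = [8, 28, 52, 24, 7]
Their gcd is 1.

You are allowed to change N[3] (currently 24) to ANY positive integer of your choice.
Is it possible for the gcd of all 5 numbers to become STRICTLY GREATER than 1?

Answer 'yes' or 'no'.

Current gcd = 1
gcd of all OTHER numbers (without N[3]=24): gcd([8, 28, 52, 7]) = 1
The new gcd after any change is gcd(1, new_value).
This can be at most 1.
Since 1 = old gcd 1, the gcd can only stay the same or decrease.

Answer: no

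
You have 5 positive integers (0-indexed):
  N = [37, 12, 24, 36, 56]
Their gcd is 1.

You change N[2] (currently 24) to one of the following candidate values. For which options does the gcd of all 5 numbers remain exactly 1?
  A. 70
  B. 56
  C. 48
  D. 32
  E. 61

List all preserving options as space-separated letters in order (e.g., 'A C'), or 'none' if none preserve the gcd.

Answer: A B C D E

Derivation:
Old gcd = 1; gcd of others (without N[2]) = 1
New gcd for candidate v: gcd(1, v). Preserves old gcd iff gcd(1, v) = 1.
  Option A: v=70, gcd(1,70)=1 -> preserves
  Option B: v=56, gcd(1,56)=1 -> preserves
  Option C: v=48, gcd(1,48)=1 -> preserves
  Option D: v=32, gcd(1,32)=1 -> preserves
  Option E: v=61, gcd(1,61)=1 -> preserves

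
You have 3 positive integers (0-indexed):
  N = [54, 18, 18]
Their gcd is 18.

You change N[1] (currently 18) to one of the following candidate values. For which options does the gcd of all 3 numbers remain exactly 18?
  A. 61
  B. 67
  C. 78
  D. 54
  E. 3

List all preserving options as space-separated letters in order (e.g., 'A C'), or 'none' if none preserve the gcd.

Old gcd = 18; gcd of others (without N[1]) = 18
New gcd for candidate v: gcd(18, v). Preserves old gcd iff gcd(18, v) = 18.
  Option A: v=61, gcd(18,61)=1 -> changes
  Option B: v=67, gcd(18,67)=1 -> changes
  Option C: v=78, gcd(18,78)=6 -> changes
  Option D: v=54, gcd(18,54)=18 -> preserves
  Option E: v=3, gcd(18,3)=3 -> changes

Answer: D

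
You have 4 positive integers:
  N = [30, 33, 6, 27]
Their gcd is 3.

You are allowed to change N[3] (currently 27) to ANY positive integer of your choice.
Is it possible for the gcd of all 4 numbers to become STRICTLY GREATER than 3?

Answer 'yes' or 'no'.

Current gcd = 3
gcd of all OTHER numbers (without N[3]=27): gcd([30, 33, 6]) = 3
The new gcd after any change is gcd(3, new_value).
This can be at most 3.
Since 3 = old gcd 3, the gcd can only stay the same or decrease.

Answer: no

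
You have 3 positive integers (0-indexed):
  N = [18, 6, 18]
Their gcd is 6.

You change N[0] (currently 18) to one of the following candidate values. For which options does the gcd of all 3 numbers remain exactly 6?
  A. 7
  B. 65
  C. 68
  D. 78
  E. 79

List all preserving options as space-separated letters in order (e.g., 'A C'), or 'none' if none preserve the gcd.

Old gcd = 6; gcd of others (without N[0]) = 6
New gcd for candidate v: gcd(6, v). Preserves old gcd iff gcd(6, v) = 6.
  Option A: v=7, gcd(6,7)=1 -> changes
  Option B: v=65, gcd(6,65)=1 -> changes
  Option C: v=68, gcd(6,68)=2 -> changes
  Option D: v=78, gcd(6,78)=6 -> preserves
  Option E: v=79, gcd(6,79)=1 -> changes

Answer: D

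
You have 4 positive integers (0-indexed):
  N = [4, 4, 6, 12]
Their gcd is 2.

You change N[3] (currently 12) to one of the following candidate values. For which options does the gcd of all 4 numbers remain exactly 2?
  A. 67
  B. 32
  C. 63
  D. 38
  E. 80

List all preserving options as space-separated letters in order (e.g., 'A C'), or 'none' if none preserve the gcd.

Old gcd = 2; gcd of others (without N[3]) = 2
New gcd for candidate v: gcd(2, v). Preserves old gcd iff gcd(2, v) = 2.
  Option A: v=67, gcd(2,67)=1 -> changes
  Option B: v=32, gcd(2,32)=2 -> preserves
  Option C: v=63, gcd(2,63)=1 -> changes
  Option D: v=38, gcd(2,38)=2 -> preserves
  Option E: v=80, gcd(2,80)=2 -> preserves

Answer: B D E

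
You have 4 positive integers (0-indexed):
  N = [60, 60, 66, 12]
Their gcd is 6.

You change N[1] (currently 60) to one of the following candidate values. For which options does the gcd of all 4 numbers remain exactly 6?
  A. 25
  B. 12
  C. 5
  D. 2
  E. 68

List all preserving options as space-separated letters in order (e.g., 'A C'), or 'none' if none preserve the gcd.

Answer: B

Derivation:
Old gcd = 6; gcd of others (without N[1]) = 6
New gcd for candidate v: gcd(6, v). Preserves old gcd iff gcd(6, v) = 6.
  Option A: v=25, gcd(6,25)=1 -> changes
  Option B: v=12, gcd(6,12)=6 -> preserves
  Option C: v=5, gcd(6,5)=1 -> changes
  Option D: v=2, gcd(6,2)=2 -> changes
  Option E: v=68, gcd(6,68)=2 -> changes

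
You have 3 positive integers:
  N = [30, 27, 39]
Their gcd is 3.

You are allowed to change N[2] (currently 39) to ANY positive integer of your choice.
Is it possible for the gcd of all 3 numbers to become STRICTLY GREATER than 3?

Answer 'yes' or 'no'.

Current gcd = 3
gcd of all OTHER numbers (without N[2]=39): gcd([30, 27]) = 3
The new gcd after any change is gcd(3, new_value).
This can be at most 3.
Since 3 = old gcd 3, the gcd can only stay the same or decrease.

Answer: no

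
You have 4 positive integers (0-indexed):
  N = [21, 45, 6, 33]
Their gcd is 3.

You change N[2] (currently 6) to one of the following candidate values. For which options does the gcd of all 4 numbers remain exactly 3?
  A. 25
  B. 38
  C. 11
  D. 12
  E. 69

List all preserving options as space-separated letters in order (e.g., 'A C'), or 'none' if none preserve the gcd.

Old gcd = 3; gcd of others (without N[2]) = 3
New gcd for candidate v: gcd(3, v). Preserves old gcd iff gcd(3, v) = 3.
  Option A: v=25, gcd(3,25)=1 -> changes
  Option B: v=38, gcd(3,38)=1 -> changes
  Option C: v=11, gcd(3,11)=1 -> changes
  Option D: v=12, gcd(3,12)=3 -> preserves
  Option E: v=69, gcd(3,69)=3 -> preserves

Answer: D E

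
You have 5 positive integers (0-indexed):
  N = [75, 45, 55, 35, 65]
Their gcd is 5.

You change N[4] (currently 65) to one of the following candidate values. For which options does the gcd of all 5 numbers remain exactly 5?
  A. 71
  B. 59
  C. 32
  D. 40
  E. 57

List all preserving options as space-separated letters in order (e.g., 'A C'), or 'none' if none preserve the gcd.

Old gcd = 5; gcd of others (without N[4]) = 5
New gcd for candidate v: gcd(5, v). Preserves old gcd iff gcd(5, v) = 5.
  Option A: v=71, gcd(5,71)=1 -> changes
  Option B: v=59, gcd(5,59)=1 -> changes
  Option C: v=32, gcd(5,32)=1 -> changes
  Option D: v=40, gcd(5,40)=5 -> preserves
  Option E: v=57, gcd(5,57)=1 -> changes

Answer: D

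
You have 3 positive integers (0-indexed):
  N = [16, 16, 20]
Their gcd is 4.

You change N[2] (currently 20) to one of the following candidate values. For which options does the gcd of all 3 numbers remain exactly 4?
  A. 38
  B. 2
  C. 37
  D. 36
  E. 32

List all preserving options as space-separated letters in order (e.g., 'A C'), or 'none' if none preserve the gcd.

Old gcd = 4; gcd of others (without N[2]) = 16
New gcd for candidate v: gcd(16, v). Preserves old gcd iff gcd(16, v) = 4.
  Option A: v=38, gcd(16,38)=2 -> changes
  Option B: v=2, gcd(16,2)=2 -> changes
  Option C: v=37, gcd(16,37)=1 -> changes
  Option D: v=36, gcd(16,36)=4 -> preserves
  Option E: v=32, gcd(16,32)=16 -> changes

Answer: D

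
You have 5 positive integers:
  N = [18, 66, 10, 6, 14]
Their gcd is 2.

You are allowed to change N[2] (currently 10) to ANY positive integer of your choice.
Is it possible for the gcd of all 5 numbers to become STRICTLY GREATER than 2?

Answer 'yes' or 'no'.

Answer: no

Derivation:
Current gcd = 2
gcd of all OTHER numbers (without N[2]=10): gcd([18, 66, 6, 14]) = 2
The new gcd after any change is gcd(2, new_value).
This can be at most 2.
Since 2 = old gcd 2, the gcd can only stay the same or decrease.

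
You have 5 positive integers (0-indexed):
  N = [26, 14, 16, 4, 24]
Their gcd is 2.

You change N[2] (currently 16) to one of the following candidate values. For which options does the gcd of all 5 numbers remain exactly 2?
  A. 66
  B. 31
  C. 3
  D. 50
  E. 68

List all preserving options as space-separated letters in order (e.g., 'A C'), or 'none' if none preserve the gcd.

Old gcd = 2; gcd of others (without N[2]) = 2
New gcd for candidate v: gcd(2, v). Preserves old gcd iff gcd(2, v) = 2.
  Option A: v=66, gcd(2,66)=2 -> preserves
  Option B: v=31, gcd(2,31)=1 -> changes
  Option C: v=3, gcd(2,3)=1 -> changes
  Option D: v=50, gcd(2,50)=2 -> preserves
  Option E: v=68, gcd(2,68)=2 -> preserves

Answer: A D E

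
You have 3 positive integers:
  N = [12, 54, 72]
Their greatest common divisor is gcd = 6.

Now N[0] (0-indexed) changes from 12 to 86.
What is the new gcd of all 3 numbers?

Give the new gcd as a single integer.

Answer: 2

Derivation:
Numbers: [12, 54, 72], gcd = 6
Change: index 0, 12 -> 86
gcd of the OTHER numbers (without index 0): gcd([54, 72]) = 18
New gcd = gcd(g_others, new_val) = gcd(18, 86) = 2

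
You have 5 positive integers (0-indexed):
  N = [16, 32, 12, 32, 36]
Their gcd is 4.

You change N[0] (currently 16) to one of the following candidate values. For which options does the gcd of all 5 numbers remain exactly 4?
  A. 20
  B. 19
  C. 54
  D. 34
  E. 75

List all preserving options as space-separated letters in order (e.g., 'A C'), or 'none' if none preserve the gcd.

Old gcd = 4; gcd of others (without N[0]) = 4
New gcd for candidate v: gcd(4, v). Preserves old gcd iff gcd(4, v) = 4.
  Option A: v=20, gcd(4,20)=4 -> preserves
  Option B: v=19, gcd(4,19)=1 -> changes
  Option C: v=54, gcd(4,54)=2 -> changes
  Option D: v=34, gcd(4,34)=2 -> changes
  Option E: v=75, gcd(4,75)=1 -> changes

Answer: A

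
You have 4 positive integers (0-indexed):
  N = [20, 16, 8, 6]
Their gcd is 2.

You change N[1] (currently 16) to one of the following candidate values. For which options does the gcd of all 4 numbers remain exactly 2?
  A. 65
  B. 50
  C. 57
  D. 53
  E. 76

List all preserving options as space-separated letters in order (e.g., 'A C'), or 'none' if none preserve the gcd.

Old gcd = 2; gcd of others (without N[1]) = 2
New gcd for candidate v: gcd(2, v). Preserves old gcd iff gcd(2, v) = 2.
  Option A: v=65, gcd(2,65)=1 -> changes
  Option B: v=50, gcd(2,50)=2 -> preserves
  Option C: v=57, gcd(2,57)=1 -> changes
  Option D: v=53, gcd(2,53)=1 -> changes
  Option E: v=76, gcd(2,76)=2 -> preserves

Answer: B E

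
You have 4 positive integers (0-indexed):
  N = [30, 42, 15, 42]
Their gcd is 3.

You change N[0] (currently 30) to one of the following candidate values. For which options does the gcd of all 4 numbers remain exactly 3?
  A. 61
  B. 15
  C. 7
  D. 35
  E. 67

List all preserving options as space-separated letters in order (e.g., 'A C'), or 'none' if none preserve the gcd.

Answer: B

Derivation:
Old gcd = 3; gcd of others (without N[0]) = 3
New gcd for candidate v: gcd(3, v). Preserves old gcd iff gcd(3, v) = 3.
  Option A: v=61, gcd(3,61)=1 -> changes
  Option B: v=15, gcd(3,15)=3 -> preserves
  Option C: v=7, gcd(3,7)=1 -> changes
  Option D: v=35, gcd(3,35)=1 -> changes
  Option E: v=67, gcd(3,67)=1 -> changes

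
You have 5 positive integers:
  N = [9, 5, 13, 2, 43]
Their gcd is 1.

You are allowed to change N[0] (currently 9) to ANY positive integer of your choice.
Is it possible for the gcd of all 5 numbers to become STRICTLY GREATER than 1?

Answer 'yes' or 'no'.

Answer: no

Derivation:
Current gcd = 1
gcd of all OTHER numbers (without N[0]=9): gcd([5, 13, 2, 43]) = 1
The new gcd after any change is gcd(1, new_value).
This can be at most 1.
Since 1 = old gcd 1, the gcd can only stay the same or decrease.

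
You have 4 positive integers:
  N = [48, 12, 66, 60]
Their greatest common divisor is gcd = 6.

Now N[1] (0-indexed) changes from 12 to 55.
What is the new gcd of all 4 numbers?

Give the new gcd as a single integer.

Numbers: [48, 12, 66, 60], gcd = 6
Change: index 1, 12 -> 55
gcd of the OTHER numbers (without index 1): gcd([48, 66, 60]) = 6
New gcd = gcd(g_others, new_val) = gcd(6, 55) = 1

Answer: 1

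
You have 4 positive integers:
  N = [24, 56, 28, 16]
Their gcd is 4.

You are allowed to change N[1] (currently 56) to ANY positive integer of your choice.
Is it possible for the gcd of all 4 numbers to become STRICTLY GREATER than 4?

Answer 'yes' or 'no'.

Current gcd = 4
gcd of all OTHER numbers (without N[1]=56): gcd([24, 28, 16]) = 4
The new gcd after any change is gcd(4, new_value).
This can be at most 4.
Since 4 = old gcd 4, the gcd can only stay the same or decrease.

Answer: no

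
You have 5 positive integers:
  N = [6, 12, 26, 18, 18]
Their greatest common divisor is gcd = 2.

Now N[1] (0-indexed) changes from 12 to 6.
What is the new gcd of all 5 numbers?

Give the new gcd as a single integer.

Answer: 2

Derivation:
Numbers: [6, 12, 26, 18, 18], gcd = 2
Change: index 1, 12 -> 6
gcd of the OTHER numbers (without index 1): gcd([6, 26, 18, 18]) = 2
New gcd = gcd(g_others, new_val) = gcd(2, 6) = 2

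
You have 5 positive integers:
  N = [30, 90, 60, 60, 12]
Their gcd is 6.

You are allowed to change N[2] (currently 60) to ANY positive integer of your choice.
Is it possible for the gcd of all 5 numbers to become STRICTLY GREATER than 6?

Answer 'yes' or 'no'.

Current gcd = 6
gcd of all OTHER numbers (without N[2]=60): gcd([30, 90, 60, 12]) = 6
The new gcd after any change is gcd(6, new_value).
This can be at most 6.
Since 6 = old gcd 6, the gcd can only stay the same or decrease.

Answer: no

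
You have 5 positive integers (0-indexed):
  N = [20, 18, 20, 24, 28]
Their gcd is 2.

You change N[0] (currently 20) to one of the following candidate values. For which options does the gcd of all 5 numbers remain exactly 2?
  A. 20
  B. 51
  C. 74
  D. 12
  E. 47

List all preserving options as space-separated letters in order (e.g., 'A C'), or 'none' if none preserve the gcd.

Old gcd = 2; gcd of others (without N[0]) = 2
New gcd for candidate v: gcd(2, v). Preserves old gcd iff gcd(2, v) = 2.
  Option A: v=20, gcd(2,20)=2 -> preserves
  Option B: v=51, gcd(2,51)=1 -> changes
  Option C: v=74, gcd(2,74)=2 -> preserves
  Option D: v=12, gcd(2,12)=2 -> preserves
  Option E: v=47, gcd(2,47)=1 -> changes

Answer: A C D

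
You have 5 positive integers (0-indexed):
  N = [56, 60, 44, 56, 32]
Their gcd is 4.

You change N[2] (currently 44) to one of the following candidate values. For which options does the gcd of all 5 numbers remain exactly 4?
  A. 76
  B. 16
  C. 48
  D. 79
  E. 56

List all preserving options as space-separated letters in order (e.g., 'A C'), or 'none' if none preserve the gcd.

Old gcd = 4; gcd of others (without N[2]) = 4
New gcd for candidate v: gcd(4, v). Preserves old gcd iff gcd(4, v) = 4.
  Option A: v=76, gcd(4,76)=4 -> preserves
  Option B: v=16, gcd(4,16)=4 -> preserves
  Option C: v=48, gcd(4,48)=4 -> preserves
  Option D: v=79, gcd(4,79)=1 -> changes
  Option E: v=56, gcd(4,56)=4 -> preserves

Answer: A B C E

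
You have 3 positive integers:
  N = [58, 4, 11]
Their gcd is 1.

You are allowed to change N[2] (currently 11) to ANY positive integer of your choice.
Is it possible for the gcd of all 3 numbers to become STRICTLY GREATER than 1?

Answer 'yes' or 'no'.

Current gcd = 1
gcd of all OTHER numbers (without N[2]=11): gcd([58, 4]) = 2
The new gcd after any change is gcd(2, new_value).
This can be at most 2.
Since 2 > old gcd 1, the gcd CAN increase (e.g., set N[2] = 2).

Answer: yes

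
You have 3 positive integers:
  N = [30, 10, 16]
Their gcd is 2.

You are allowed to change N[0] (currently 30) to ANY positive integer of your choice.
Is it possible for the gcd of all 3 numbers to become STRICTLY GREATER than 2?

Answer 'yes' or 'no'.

Answer: no

Derivation:
Current gcd = 2
gcd of all OTHER numbers (without N[0]=30): gcd([10, 16]) = 2
The new gcd after any change is gcd(2, new_value).
This can be at most 2.
Since 2 = old gcd 2, the gcd can only stay the same or decrease.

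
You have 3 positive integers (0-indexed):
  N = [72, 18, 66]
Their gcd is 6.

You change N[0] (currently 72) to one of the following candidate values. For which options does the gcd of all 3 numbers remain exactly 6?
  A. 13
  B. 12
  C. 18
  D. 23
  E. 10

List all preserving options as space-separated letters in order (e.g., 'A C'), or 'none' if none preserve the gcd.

Old gcd = 6; gcd of others (without N[0]) = 6
New gcd for candidate v: gcd(6, v). Preserves old gcd iff gcd(6, v) = 6.
  Option A: v=13, gcd(6,13)=1 -> changes
  Option B: v=12, gcd(6,12)=6 -> preserves
  Option C: v=18, gcd(6,18)=6 -> preserves
  Option D: v=23, gcd(6,23)=1 -> changes
  Option E: v=10, gcd(6,10)=2 -> changes

Answer: B C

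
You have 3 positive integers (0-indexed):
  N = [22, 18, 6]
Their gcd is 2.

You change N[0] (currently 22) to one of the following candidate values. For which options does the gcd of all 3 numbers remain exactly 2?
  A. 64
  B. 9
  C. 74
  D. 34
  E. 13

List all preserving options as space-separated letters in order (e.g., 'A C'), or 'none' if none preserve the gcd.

Old gcd = 2; gcd of others (without N[0]) = 6
New gcd for candidate v: gcd(6, v). Preserves old gcd iff gcd(6, v) = 2.
  Option A: v=64, gcd(6,64)=2 -> preserves
  Option B: v=9, gcd(6,9)=3 -> changes
  Option C: v=74, gcd(6,74)=2 -> preserves
  Option D: v=34, gcd(6,34)=2 -> preserves
  Option E: v=13, gcd(6,13)=1 -> changes

Answer: A C D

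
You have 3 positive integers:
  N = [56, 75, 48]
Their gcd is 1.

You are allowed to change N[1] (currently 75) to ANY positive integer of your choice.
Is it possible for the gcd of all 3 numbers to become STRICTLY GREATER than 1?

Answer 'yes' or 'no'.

Current gcd = 1
gcd of all OTHER numbers (without N[1]=75): gcd([56, 48]) = 8
The new gcd after any change is gcd(8, new_value).
This can be at most 8.
Since 8 > old gcd 1, the gcd CAN increase (e.g., set N[1] = 8).

Answer: yes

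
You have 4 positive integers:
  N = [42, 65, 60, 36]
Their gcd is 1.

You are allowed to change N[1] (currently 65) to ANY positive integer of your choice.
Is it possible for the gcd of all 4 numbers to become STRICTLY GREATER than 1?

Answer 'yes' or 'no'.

Answer: yes

Derivation:
Current gcd = 1
gcd of all OTHER numbers (without N[1]=65): gcd([42, 60, 36]) = 6
The new gcd after any change is gcd(6, new_value).
This can be at most 6.
Since 6 > old gcd 1, the gcd CAN increase (e.g., set N[1] = 6).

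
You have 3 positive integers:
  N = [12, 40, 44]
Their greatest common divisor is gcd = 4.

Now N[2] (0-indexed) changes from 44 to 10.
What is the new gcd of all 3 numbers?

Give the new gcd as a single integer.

Answer: 2

Derivation:
Numbers: [12, 40, 44], gcd = 4
Change: index 2, 44 -> 10
gcd of the OTHER numbers (without index 2): gcd([12, 40]) = 4
New gcd = gcd(g_others, new_val) = gcd(4, 10) = 2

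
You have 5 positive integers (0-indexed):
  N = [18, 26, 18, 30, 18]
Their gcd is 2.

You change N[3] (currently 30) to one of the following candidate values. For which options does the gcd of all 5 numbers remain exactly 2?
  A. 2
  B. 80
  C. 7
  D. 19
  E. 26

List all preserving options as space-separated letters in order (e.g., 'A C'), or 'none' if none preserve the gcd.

Old gcd = 2; gcd of others (without N[3]) = 2
New gcd for candidate v: gcd(2, v). Preserves old gcd iff gcd(2, v) = 2.
  Option A: v=2, gcd(2,2)=2 -> preserves
  Option B: v=80, gcd(2,80)=2 -> preserves
  Option C: v=7, gcd(2,7)=1 -> changes
  Option D: v=19, gcd(2,19)=1 -> changes
  Option E: v=26, gcd(2,26)=2 -> preserves

Answer: A B E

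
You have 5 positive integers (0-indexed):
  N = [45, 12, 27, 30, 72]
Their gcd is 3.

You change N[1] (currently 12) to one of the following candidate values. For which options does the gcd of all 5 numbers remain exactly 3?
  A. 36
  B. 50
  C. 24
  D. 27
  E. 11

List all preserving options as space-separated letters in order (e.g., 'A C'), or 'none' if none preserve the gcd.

Old gcd = 3; gcd of others (without N[1]) = 3
New gcd for candidate v: gcd(3, v). Preserves old gcd iff gcd(3, v) = 3.
  Option A: v=36, gcd(3,36)=3 -> preserves
  Option B: v=50, gcd(3,50)=1 -> changes
  Option C: v=24, gcd(3,24)=3 -> preserves
  Option D: v=27, gcd(3,27)=3 -> preserves
  Option E: v=11, gcd(3,11)=1 -> changes

Answer: A C D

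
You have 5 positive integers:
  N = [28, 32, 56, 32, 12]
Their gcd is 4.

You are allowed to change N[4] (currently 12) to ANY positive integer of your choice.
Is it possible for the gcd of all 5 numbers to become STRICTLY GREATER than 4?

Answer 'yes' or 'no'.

Answer: no

Derivation:
Current gcd = 4
gcd of all OTHER numbers (without N[4]=12): gcd([28, 32, 56, 32]) = 4
The new gcd after any change is gcd(4, new_value).
This can be at most 4.
Since 4 = old gcd 4, the gcd can only stay the same or decrease.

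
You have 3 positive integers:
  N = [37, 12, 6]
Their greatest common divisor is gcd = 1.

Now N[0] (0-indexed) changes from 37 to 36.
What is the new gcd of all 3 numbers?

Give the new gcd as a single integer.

Answer: 6

Derivation:
Numbers: [37, 12, 6], gcd = 1
Change: index 0, 37 -> 36
gcd of the OTHER numbers (without index 0): gcd([12, 6]) = 6
New gcd = gcd(g_others, new_val) = gcd(6, 36) = 6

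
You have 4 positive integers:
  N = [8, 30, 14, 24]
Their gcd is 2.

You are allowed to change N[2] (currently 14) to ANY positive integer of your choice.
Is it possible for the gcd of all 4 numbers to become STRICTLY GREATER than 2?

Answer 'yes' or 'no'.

Current gcd = 2
gcd of all OTHER numbers (without N[2]=14): gcd([8, 30, 24]) = 2
The new gcd after any change is gcd(2, new_value).
This can be at most 2.
Since 2 = old gcd 2, the gcd can only stay the same or decrease.

Answer: no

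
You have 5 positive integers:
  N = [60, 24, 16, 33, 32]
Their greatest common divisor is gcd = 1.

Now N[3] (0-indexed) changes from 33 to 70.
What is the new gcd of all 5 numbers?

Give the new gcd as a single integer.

Numbers: [60, 24, 16, 33, 32], gcd = 1
Change: index 3, 33 -> 70
gcd of the OTHER numbers (without index 3): gcd([60, 24, 16, 32]) = 4
New gcd = gcd(g_others, new_val) = gcd(4, 70) = 2

Answer: 2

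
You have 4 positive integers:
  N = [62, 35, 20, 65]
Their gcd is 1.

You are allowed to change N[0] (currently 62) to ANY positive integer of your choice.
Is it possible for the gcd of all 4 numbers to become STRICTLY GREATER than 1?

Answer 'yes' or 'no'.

Current gcd = 1
gcd of all OTHER numbers (without N[0]=62): gcd([35, 20, 65]) = 5
The new gcd after any change is gcd(5, new_value).
This can be at most 5.
Since 5 > old gcd 1, the gcd CAN increase (e.g., set N[0] = 5).

Answer: yes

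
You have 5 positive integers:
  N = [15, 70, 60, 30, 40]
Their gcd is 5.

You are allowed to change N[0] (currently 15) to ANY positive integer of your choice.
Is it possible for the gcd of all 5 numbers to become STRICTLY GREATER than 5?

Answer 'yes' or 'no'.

Current gcd = 5
gcd of all OTHER numbers (without N[0]=15): gcd([70, 60, 30, 40]) = 10
The new gcd after any change is gcd(10, new_value).
This can be at most 10.
Since 10 > old gcd 5, the gcd CAN increase (e.g., set N[0] = 10).

Answer: yes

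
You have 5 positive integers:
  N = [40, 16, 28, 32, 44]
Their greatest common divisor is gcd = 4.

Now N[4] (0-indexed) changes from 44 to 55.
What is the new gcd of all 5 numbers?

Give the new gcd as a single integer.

Numbers: [40, 16, 28, 32, 44], gcd = 4
Change: index 4, 44 -> 55
gcd of the OTHER numbers (without index 4): gcd([40, 16, 28, 32]) = 4
New gcd = gcd(g_others, new_val) = gcd(4, 55) = 1

Answer: 1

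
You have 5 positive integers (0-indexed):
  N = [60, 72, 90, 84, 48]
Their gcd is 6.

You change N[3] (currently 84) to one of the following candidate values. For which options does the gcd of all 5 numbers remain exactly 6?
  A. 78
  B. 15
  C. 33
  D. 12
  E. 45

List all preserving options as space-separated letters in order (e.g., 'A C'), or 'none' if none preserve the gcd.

Answer: A D

Derivation:
Old gcd = 6; gcd of others (without N[3]) = 6
New gcd for candidate v: gcd(6, v). Preserves old gcd iff gcd(6, v) = 6.
  Option A: v=78, gcd(6,78)=6 -> preserves
  Option B: v=15, gcd(6,15)=3 -> changes
  Option C: v=33, gcd(6,33)=3 -> changes
  Option D: v=12, gcd(6,12)=6 -> preserves
  Option E: v=45, gcd(6,45)=3 -> changes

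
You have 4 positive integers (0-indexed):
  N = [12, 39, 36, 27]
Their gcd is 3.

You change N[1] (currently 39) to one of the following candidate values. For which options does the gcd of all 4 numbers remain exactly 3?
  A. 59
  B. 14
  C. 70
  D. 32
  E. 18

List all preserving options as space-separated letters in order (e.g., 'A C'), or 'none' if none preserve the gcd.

Answer: E

Derivation:
Old gcd = 3; gcd of others (without N[1]) = 3
New gcd for candidate v: gcd(3, v). Preserves old gcd iff gcd(3, v) = 3.
  Option A: v=59, gcd(3,59)=1 -> changes
  Option B: v=14, gcd(3,14)=1 -> changes
  Option C: v=70, gcd(3,70)=1 -> changes
  Option D: v=32, gcd(3,32)=1 -> changes
  Option E: v=18, gcd(3,18)=3 -> preserves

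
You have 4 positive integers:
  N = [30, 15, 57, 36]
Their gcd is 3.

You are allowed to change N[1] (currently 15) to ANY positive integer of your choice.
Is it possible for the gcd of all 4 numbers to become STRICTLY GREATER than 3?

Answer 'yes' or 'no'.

Current gcd = 3
gcd of all OTHER numbers (without N[1]=15): gcd([30, 57, 36]) = 3
The new gcd after any change is gcd(3, new_value).
This can be at most 3.
Since 3 = old gcd 3, the gcd can only stay the same or decrease.

Answer: no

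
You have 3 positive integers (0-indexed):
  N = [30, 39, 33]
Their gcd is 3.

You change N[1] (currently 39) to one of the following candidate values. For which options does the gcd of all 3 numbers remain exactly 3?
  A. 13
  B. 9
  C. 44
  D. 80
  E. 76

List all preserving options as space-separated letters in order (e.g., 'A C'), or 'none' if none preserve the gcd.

Old gcd = 3; gcd of others (without N[1]) = 3
New gcd for candidate v: gcd(3, v). Preserves old gcd iff gcd(3, v) = 3.
  Option A: v=13, gcd(3,13)=1 -> changes
  Option B: v=9, gcd(3,9)=3 -> preserves
  Option C: v=44, gcd(3,44)=1 -> changes
  Option D: v=80, gcd(3,80)=1 -> changes
  Option E: v=76, gcd(3,76)=1 -> changes

Answer: B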